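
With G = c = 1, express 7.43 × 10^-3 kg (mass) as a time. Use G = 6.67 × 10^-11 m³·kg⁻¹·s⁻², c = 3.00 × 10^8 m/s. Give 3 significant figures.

Mass → time via G/c³.
7.43 × 10^-3 kg × (G/c³) = 1.84 × 10^-38 s

1.84 × 10^-38 s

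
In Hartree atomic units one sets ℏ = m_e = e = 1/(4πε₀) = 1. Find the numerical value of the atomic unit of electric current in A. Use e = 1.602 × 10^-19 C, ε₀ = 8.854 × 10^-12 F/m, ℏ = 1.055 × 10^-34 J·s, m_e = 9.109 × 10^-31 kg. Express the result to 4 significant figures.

I_au = e E_h/ℏ = m_e e⁵/((4πε₀)²ℏ³)
E_h = 4.354 × 10^-18 J
e·E_h/ℏ = 6.612 × 10^-3 A

6.612 × 10^-3 A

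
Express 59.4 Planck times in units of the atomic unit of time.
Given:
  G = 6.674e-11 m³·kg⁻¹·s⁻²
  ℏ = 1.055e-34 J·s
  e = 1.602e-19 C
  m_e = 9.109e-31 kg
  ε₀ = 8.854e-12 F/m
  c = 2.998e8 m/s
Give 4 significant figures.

1.322e-25

Planck time: t_P = √(ℏG/c⁵) = 5.392e-44 s
atomic unit of time: τ_au = (4πε₀)²ℏ³/(m_e e⁴) = 2.423e-17 s
59.4 × 5.392e-44 / 2.423e-17 = 1.322e-25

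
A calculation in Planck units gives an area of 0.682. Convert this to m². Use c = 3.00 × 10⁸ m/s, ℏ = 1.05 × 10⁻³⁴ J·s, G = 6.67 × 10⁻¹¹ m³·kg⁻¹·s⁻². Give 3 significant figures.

1.77 × 10⁻⁷⁰ m²

One Planck area: A_P = ℏG/c³ = 2.59 × 10⁻⁷⁰ m².
0.682 × 2.59 × 10⁻⁷⁰ m² = 1.77 × 10⁻⁷⁰ m²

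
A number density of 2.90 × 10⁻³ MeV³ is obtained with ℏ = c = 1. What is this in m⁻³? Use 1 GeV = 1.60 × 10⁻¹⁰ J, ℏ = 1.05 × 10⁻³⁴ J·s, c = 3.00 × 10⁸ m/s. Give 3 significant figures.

Number density is [L]⁻³ = [E]³/(ℏc)³.
1 GeV³ → 1/(ℏc)³ × (1 GeV in J)³ = 1.31 × 10⁴⁷ m⁻³.
Convert the energy scale: 2.90 × 10⁻³ MeV³ = 2.90 × 10⁻¹² GeV³.
Result: 2.90 × 10⁻¹² × 1.31 × 10⁴⁷ = 3.80 × 10³⁵ m⁻³.

3.80 × 10³⁵ m⁻³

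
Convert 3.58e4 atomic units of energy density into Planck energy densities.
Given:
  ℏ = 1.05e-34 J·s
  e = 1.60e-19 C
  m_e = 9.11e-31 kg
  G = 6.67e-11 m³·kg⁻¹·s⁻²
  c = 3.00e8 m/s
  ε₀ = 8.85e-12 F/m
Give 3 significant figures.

2.30e-96

atomic unit of energy density: u_au = E_h/a₀³ = m_e⁴e¹⁰/((4πε₀)⁵ℏ⁸) = 3.01e13 J/m³
Planck energy density: u_P = c⁷/(ℏG²) = 4.68e113 J/m³
3.58e4 × 3.01e13 / 4.68e113 = 2.30e-96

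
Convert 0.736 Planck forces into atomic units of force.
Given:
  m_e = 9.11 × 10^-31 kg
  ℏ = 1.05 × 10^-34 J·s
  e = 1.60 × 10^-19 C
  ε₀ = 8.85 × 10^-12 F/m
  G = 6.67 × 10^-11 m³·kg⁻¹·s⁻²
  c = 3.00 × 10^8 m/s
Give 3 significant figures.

Planck force: F_P = c⁴/G = 1.21 × 10^44 N
atomic unit of force: F_au = E_h/a₀ = m_e²e⁶/((4πε₀)³ℏ⁴) = 8.33 × 10^-8 N
0.736 × 1.21 × 10^44 / 8.33 × 10^-8 = 1.07 × 10^51

1.07 × 10^51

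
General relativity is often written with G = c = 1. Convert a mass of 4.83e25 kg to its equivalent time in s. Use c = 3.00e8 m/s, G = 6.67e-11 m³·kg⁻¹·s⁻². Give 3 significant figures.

1.19e-10 s

Mass → time via G/c³.
4.83e25 kg × (G/c³) = 1.19e-10 s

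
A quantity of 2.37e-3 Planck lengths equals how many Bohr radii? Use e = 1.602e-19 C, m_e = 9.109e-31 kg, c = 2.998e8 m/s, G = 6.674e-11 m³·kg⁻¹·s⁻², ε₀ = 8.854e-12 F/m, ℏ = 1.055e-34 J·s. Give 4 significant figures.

Planck length: ℓ_P = √(ℏG/c³) = 1.616e-35 m
Bohr radius: a₀ = 4πε₀ℏ²/(m_e e²) = 5.297e-11 m
2.37e-3 × 1.616e-35 / 5.297e-11 = 7.232e-28

7.232e-28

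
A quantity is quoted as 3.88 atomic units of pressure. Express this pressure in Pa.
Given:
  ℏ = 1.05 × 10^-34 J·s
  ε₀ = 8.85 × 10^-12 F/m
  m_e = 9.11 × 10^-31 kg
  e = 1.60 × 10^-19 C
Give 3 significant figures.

1.17 × 10^14 Pa

One atomic unit of pressure: P_au = E_h/a₀³ = m_e⁴e¹⁰/((4πε₀)⁵ℏ⁸) = 3.01 × 10^13 Pa.
3.88 × 3.01 × 10^13 Pa = 1.17 × 10^14 Pa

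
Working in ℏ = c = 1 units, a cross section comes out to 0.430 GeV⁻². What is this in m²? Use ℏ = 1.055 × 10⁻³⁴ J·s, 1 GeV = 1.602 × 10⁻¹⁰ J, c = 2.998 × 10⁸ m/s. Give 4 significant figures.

Area is [L]² = [E]⁻²·(ℏc)²; restore (ℏc)².
1 GeV⁻² → (ℏc)² × (1 GeV in J)⁻² = 3.898 × 10⁻³² m².
Result: 0.430 × 3.898 × 10⁻³² = 1.676 × 10⁻³² m².

1.676 × 10⁻³² m²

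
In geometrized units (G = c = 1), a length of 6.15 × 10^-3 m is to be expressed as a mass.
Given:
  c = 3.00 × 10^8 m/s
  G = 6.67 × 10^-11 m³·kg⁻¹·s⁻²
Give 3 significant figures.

8.30 × 10^24 kg

Length → mass via c²/G.
6.15 × 10^-3 m × (c²/G) = 8.30 × 10^24 kg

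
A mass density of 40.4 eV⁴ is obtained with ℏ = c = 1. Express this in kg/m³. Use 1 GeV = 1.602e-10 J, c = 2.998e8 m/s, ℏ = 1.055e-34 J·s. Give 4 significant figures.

9.357e-15 kg/m³

Mass density is [E]/(c²[L]³) = [E]⁴/(ℏ³c⁵).
1 GeV⁴ → 1/(ℏ³c⁵) × (1 GeV in J)⁴ = 2.316e20 kg/m³.
Convert the energy scale: 40.4 eV⁴ = 4.04e-35 GeV⁴.
Result: 4.04e-35 × 2.316e20 = 9.357e-15 kg/m³.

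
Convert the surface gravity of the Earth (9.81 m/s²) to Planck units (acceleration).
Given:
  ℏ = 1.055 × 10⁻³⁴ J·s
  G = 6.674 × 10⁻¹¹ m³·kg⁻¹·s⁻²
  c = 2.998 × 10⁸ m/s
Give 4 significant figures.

1.764 × 10⁻⁵¹

Planck acceleration: a_P = √(c⁷/(ℏG)) = 5.560 × 10⁵¹ m/s².
9.81 / 5.560 × 10⁵¹ = 1.764 × 10⁻⁵¹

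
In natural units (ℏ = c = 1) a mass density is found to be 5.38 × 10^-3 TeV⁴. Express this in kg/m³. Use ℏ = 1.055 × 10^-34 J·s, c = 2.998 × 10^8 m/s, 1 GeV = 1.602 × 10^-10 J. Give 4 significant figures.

Mass density is [E]/(c²[L]³) = [E]⁴/(ℏ³c⁵).
1 GeV⁴ → 1/(ℏ³c⁵) × (1 GeV in J)⁴ = 2.316 × 10^20 kg/m³.
Convert the energy scale: 5.38 × 10^-3 TeV⁴ = 5.38 × 10^9 GeV⁴.
Result: 5.38 × 10^9 × 2.316 × 10^20 = 1.246 × 10^30 kg/m³.

1.246 × 10^30 kg/m³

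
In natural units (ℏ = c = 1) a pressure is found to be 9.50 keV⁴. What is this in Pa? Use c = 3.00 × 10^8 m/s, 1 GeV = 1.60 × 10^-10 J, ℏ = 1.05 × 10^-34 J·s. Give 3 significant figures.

Pressure is [E]/[L]³ = [E]⁴/(ℏc)³.
1 GeV⁴ → 1/(ℏc)³ × (1 GeV in J)⁴ = 2.10 × 10^37 Pa.
Convert the energy scale: 9.50 keV⁴ = 9.50 × 10^-24 GeV⁴.
Result: 9.50 × 10^-24 × 2.10 × 10^37 = 1.99 × 10^14 Pa.

1.99 × 10^14 Pa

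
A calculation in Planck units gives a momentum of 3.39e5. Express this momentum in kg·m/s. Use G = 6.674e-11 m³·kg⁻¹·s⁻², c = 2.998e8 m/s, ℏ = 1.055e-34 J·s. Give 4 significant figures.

One Planck momentum: p_P = √(ℏc³/G) = 6.527 kg·m/s.
3.39e5 × 6.527 kg·m/s = 2.212e6 kg·m/s

2.212e6 kg·m/s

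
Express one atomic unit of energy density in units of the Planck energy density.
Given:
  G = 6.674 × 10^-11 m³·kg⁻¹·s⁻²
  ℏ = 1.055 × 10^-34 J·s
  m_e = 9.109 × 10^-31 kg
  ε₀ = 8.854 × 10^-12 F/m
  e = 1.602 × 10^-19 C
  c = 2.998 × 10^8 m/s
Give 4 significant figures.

atomic unit of energy density: u_au = E_h/a₀³ = m_e⁴e¹⁰/((4πε₀)⁵ℏ⁸) = 2.929 × 10^13 J/m³
Planck energy density: u_P = c⁷/(ℏG²) = 4.632 × 10^113 J/m³
ratio = 2.929 × 10^13 / 4.632 × 10^113 = 6.323 × 10^-101

6.323 × 10^-101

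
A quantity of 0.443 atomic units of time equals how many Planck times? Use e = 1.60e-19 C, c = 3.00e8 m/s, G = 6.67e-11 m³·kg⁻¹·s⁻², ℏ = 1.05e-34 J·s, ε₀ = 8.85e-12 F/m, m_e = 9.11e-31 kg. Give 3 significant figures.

1.98e26

atomic unit of time: τ_au = (4πε₀)²ℏ³/(m_e e⁴) = 2.40e-17 s
Planck time: t_P = √(ℏG/c⁵) = 5.37e-44 s
0.443 × 2.40e-17 / 5.37e-44 = 1.98e26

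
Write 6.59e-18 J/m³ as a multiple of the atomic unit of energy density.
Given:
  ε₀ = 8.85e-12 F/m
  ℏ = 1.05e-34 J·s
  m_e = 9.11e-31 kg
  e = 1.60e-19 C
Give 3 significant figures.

2.19e-31

atomic unit of energy density: u_au = E_h/a₀³ = m_e⁴e¹⁰/((4πε₀)⁵ℏ⁸) = 3.01e13 J/m³.
6.59e-18 / 3.01e13 = 2.19e-31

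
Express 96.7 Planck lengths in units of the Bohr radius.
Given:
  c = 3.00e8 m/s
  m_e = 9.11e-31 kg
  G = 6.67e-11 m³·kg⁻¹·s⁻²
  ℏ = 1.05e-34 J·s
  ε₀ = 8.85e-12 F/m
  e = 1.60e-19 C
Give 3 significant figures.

Planck length: ℓ_P = √(ℏG/c³) = 1.61e-35 m
Bohr radius: a₀ = 4πε₀ℏ²/(m_e e²) = 5.26e-11 m
96.7 × 1.61e-35 / 5.26e-11 = 2.96e-23

2.96e-23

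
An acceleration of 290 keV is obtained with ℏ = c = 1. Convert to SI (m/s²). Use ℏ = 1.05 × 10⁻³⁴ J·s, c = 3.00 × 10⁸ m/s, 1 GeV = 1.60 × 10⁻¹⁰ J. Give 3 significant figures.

1.33 × 10²⁹ m/s²

Acceleration is [L]/[T]² = c·[E]/ℏ.
1 GeV → c/ℏ × (1 GeV in J) = 4.57 × 10³² m/s².
Convert the energy scale: 290 keV = 2.90 × 10⁻⁴ GeV.
Result: 2.90 × 10⁻⁴ × 4.57 × 10³² = 1.33 × 10²⁹ m/s².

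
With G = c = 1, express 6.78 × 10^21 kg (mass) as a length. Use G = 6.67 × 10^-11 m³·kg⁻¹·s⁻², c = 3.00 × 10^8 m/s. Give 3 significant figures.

In G = c = 1 units mass has dimensions of length; the conversion factor is G/c².
6.78 × 10^21 kg × (G/c²) = 5.02 × 10^-6 m

5.02 × 10^-6 m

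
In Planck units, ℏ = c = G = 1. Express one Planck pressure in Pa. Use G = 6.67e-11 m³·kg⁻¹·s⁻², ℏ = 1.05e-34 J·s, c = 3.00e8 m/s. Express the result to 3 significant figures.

4.68e113 Pa

Dimensional analysis gives p_P = c⁷/(ℏG²).
  = 2.19e59 / 4.67e-55
  = 4.68e113 Pa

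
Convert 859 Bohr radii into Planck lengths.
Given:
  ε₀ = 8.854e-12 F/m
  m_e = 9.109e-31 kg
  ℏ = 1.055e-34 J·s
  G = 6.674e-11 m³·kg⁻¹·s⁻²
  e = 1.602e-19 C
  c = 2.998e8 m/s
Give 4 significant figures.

Bohr radius: a₀ = 4πε₀ℏ²/(m_e e²) = 5.297e-11 m
Planck length: ℓ_P = √(ℏG/c³) = 1.616e-35 m
859 × 5.297e-11 / 1.616e-35 = 2.815e27

2.815e27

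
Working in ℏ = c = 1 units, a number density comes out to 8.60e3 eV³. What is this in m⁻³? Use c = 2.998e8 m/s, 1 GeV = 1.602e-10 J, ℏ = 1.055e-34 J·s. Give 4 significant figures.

1.117e24 m⁻³

Number density is [L]⁻³ = [E]³/(ℏc)³.
1 GeV³ → 1/(ℏc)³ × (1 GeV in J)³ = 1.299e47 m⁻³.
Convert the energy scale: 8.60e3 eV³ = 8.60e-24 GeV³.
Result: 8.60e-24 × 1.299e47 = 1.117e24 m⁻³.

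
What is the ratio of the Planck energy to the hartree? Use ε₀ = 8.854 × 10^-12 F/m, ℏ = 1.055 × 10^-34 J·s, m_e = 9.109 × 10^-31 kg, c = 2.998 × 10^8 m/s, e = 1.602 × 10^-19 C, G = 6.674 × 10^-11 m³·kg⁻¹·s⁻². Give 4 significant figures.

4.494 × 10^26

Planck energy: E_P = √(ℏc⁵/G) = 1.957 × 10^9 J
hartree: E_h = m_e e⁴/(4πε₀ℏ)² = 4.354 × 10^-18 J
ratio = 1.957 × 10^9 / 4.354 × 10^-18 = 4.494 × 10^26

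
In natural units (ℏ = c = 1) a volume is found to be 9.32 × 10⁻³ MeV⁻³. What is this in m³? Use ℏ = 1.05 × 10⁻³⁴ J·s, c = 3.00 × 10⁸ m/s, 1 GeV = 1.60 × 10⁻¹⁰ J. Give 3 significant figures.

Volume is [L]³ = [E]⁻³·(ℏc)³.
1 GeV⁻³ → (ℏc)³ × (1 GeV in J)⁻³ = 7.63 × 10⁻⁴⁸ m³.
Convert the energy scale: 9.32 × 10⁻³ MeV⁻³ = 9.32 × 10⁶ GeV⁻³.
Result: 9.32 × 10⁶ × 7.63 × 10⁻⁴⁸ = 7.11 × 10⁻⁴¹ m³.

7.11 × 10⁻⁴¹ m³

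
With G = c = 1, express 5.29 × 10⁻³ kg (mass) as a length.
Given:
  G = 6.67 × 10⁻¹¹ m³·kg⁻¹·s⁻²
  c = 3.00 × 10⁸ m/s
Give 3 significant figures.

In G = c = 1 units mass has dimensions of length; the conversion factor is G/c².
5.29 × 10⁻³ kg × (G/c²) = 3.92 × 10⁻³⁰ m

3.92 × 10⁻³⁰ m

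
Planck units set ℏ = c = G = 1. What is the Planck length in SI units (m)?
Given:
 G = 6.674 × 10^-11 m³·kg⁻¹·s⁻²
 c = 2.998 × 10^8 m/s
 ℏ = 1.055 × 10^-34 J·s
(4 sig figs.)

The unique combination of the constants set to 1 with dimensions of length is ℓ_P = √(ℏG/c³).
  = √(2.613 × 10^-70)
  = 1.616 × 10^-35 m

1.616 × 10^-35 m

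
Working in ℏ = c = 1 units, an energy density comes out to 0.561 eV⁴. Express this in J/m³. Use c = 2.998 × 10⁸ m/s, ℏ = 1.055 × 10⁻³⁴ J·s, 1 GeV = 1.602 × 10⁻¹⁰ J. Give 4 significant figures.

[E]/[L]³ = [E]⁴/(ℏc)³; restore (ℏc)⁻³.
1 GeV⁴ → 1/(ℏc)³ × (1 GeV in J)⁴ = 2.082 × 10³⁷ J/m³.
Convert the energy scale: 0.561 eV⁴ = 5.61 × 10⁻³⁷ GeV⁴.
Result: 5.61 × 10⁻³⁷ × 2.082 × 10³⁷ = 11.68 J/m³.

11.68 J/m³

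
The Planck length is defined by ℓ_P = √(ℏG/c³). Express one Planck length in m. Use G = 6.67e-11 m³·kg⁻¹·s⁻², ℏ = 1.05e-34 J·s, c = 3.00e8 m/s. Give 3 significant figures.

1.61e-35 m

ℓ_P = √(ℏG/c³)
  = √(2.59e-70)
  = 1.61e-35 m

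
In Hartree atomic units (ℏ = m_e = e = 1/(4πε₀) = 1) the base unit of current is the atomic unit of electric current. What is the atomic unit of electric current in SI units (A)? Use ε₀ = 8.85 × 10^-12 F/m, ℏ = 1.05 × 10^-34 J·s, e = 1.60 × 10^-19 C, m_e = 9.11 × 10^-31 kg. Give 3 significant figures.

I_au = e E_h/ℏ = m_e e⁵/((4πε₀)²ℏ³)
E_h = 4.38 × 10^-18 J
e·E_h/ℏ = 6.67 × 10^-3 A

6.67 × 10^-3 A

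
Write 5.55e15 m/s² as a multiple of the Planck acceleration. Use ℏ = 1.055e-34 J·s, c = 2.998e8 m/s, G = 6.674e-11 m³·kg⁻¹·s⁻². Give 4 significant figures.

Planck acceleration: a_P = √(c⁷/(ℏG)) = 5.560e51 m/s².
5.55e15 / 5.560e51 = 9.982e-37

9.982e-37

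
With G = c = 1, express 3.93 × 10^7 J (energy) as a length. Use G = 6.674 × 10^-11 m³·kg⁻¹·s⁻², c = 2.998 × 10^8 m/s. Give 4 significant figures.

3.247 × 10^-37 m

Energy → length via G/c⁴.
3.93 × 10^7 J × (G/c⁴) = 3.247 × 10^-37 m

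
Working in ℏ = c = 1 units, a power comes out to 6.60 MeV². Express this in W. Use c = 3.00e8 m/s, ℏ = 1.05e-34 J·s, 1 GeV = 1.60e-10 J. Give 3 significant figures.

Power is [E]/[T] = [E]²/ℏ.
1 GeV² → 1/ℏ × (1 GeV in J)² = 2.44e14 W.
Convert the energy scale: 6.60 MeV² = 6.60e-6 GeV².
Result: 6.60e-6 × 2.44e14 = 1.61e9 W.

1.61e9 W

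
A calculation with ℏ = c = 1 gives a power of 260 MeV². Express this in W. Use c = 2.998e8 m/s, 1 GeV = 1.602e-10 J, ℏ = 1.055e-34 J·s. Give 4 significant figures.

Power is [E]/[T] = [E]²/ℏ.
1 GeV² → 1/ℏ × (1 GeV in J)² = 2.433e14 W.
Convert the energy scale: 260 MeV² = 2.60e-4 GeV².
Result: 2.60e-4 × 2.433e14 = 6.325e10 W.

6.325e10 W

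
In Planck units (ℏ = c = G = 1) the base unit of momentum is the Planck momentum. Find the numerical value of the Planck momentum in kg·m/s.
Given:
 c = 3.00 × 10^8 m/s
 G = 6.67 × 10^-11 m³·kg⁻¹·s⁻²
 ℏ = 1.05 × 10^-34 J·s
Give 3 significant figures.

6.52 kg·m/s

p_P = √(ℏc³/G)
  = √(42.5)
  = 6.52 kg·m/s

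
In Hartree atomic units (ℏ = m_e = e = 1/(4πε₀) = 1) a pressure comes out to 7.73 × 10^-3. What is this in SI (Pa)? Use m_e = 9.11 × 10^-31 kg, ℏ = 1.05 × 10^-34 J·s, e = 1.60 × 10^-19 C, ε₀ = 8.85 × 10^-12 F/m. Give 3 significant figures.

2.33 × 10^11 Pa

One atomic unit of pressure: P_au = E_h/a₀³ = m_e⁴e¹⁰/((4πε₀)⁵ℏ⁸) = 3.01 × 10^13 Pa.
7.73 × 10^-3 × 3.01 × 10^13 Pa = 2.33 × 10^11 Pa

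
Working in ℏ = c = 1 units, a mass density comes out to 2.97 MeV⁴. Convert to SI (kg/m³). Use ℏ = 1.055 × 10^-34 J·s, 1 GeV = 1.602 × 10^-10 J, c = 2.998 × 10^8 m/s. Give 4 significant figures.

6.878 × 10^8 kg/m³

Mass density is [E]/(c²[L]³) = [E]⁴/(ℏ³c⁵).
1 GeV⁴ → 1/(ℏ³c⁵) × (1 GeV in J)⁴ = 2.316 × 10^20 kg/m³.
Convert the energy scale: 2.97 MeV⁴ = 2.97 × 10^-12 GeV⁴.
Result: 2.97 × 10^-12 × 2.316 × 10^20 = 6.878 × 10^8 kg/m³.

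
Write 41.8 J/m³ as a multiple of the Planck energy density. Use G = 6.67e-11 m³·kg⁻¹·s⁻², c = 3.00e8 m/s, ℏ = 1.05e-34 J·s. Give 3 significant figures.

8.93e-113

Planck energy density: u_P = c⁷/(ℏG²) = 4.68e113 J/m³.
41.8 / 4.68e113 = 8.93e-113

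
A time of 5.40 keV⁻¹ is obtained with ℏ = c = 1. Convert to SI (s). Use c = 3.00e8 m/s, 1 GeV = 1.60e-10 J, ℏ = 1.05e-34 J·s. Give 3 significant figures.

A time is [E]⁻¹ in ℏ=c=1; restore one factor of ℏ.
1 GeV⁻¹ → ℏ × (1 GeV in J)⁻¹ = 6.56e-25 s.
Convert the energy scale: 5.40 keV⁻¹ = 5.40e6 GeV⁻¹.
Result: 5.40e6 × 6.56e-25 = 3.54e-18 s.

3.54e-18 s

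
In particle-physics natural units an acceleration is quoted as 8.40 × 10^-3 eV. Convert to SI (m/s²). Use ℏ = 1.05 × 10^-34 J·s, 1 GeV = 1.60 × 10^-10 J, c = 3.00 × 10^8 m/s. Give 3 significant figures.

Acceleration is [L]/[T]² = c·[E]/ℏ.
1 GeV → c/ℏ × (1 GeV in J) = 4.57 × 10^32 m/s².
Convert the energy scale: 8.40 × 10^-3 eV = 8.40 × 10^-12 GeV.
Result: 8.40 × 10^-12 × 4.57 × 10^32 = 3.84 × 10^21 m/s².

3.84 × 10^21 m/s²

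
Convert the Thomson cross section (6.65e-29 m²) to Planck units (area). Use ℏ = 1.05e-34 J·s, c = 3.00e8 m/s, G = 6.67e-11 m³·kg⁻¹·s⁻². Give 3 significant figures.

Planck area: A_P = ℏG/c³ = 2.59e-70 m².
6.65e-29 / 2.59e-70 = 2.56e41

2.56e41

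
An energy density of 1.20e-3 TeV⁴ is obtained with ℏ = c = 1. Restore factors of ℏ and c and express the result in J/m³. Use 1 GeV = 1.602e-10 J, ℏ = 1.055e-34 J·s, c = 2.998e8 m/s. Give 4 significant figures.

[E]/[L]³ = [E]⁴/(ℏc)³; restore (ℏc)⁻³.
1 GeV⁴ → 1/(ℏc)³ × (1 GeV in J)⁴ = 2.082e37 J/m³.
Convert the energy scale: 1.20e-3 TeV⁴ = 1.20e9 GeV⁴.
Result: 1.20e9 × 2.082e37 = 2.498e46 J/m³.

2.498e46 J/m³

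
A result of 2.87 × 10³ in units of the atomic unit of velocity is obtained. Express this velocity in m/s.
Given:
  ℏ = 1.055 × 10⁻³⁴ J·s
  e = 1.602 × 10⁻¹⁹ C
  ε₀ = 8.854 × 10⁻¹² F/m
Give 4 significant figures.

6.275 × 10⁹ m/s

One atomic unit of velocity: v_au = e²/(4πε₀ℏ) = 2.186 × 10⁶ m/s.
2.87 × 10³ × 2.186 × 10⁶ m/s = 6.275 × 10⁹ m/s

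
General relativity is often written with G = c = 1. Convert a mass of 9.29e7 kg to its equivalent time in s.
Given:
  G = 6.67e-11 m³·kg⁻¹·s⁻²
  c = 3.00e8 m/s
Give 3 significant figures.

2.29e-28 s

Mass → time via G/c³.
9.29e7 kg × (G/c³) = 2.29e-28 s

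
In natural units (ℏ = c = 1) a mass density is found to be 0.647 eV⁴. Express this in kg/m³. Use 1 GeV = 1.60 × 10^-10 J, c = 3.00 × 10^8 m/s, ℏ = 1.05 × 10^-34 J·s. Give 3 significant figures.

Mass density is [E]/(c²[L]³) = [E]⁴/(ℏ³c⁵).
1 GeV⁴ → 1/(ℏ³c⁵) × (1 GeV in J)⁴ = 2.33 × 10^20 kg/m³.
Convert the energy scale: 0.647 eV⁴ = 6.47 × 10^-37 GeV⁴.
Result: 6.47 × 10^-37 × 2.33 × 10^20 = 1.51 × 10^-16 kg/m³.

1.51 × 10^-16 kg/m³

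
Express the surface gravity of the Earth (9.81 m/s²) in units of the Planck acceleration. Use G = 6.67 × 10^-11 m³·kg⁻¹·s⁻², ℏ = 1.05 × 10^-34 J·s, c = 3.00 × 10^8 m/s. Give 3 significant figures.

Planck acceleration: a_P = √(c⁷/(ℏG)) = 5.59 × 10^51 m/s².
9.81 / 5.59 × 10^51 = 1.76 × 10^-51

1.76 × 10^-51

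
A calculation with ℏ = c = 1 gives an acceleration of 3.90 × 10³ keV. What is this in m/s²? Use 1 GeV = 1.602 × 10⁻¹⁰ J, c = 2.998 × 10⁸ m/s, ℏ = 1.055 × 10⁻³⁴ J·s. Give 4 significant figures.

1.775 × 10³⁰ m/s²

Acceleration is [L]/[T]² = c·[E]/ℏ.
1 GeV → c/ℏ × (1 GeV in J) = 4.552 × 10³² m/s².
Convert the energy scale: 3.90 × 10³ keV = 3.90 × 10⁻³ GeV.
Result: 3.90 × 10⁻³ × 4.552 × 10³² = 1.775 × 10³⁰ m/s².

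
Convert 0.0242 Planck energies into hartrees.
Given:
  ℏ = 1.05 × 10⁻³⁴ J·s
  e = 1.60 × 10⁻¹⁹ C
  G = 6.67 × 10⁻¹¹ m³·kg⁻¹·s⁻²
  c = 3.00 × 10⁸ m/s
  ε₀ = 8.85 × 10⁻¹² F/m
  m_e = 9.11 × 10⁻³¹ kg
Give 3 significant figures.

Planck energy: E_P = √(ℏc⁵/G) = 1.96 × 10⁹ J
hartree: E_h = m_e e⁴/(4πε₀ℏ)² = 4.38 × 10⁻¹⁸ J
0.0242 × 1.96 × 10⁹ / 4.38 × 10⁻¹⁸ = 1.08 × 10²⁵

1.08 × 10²⁵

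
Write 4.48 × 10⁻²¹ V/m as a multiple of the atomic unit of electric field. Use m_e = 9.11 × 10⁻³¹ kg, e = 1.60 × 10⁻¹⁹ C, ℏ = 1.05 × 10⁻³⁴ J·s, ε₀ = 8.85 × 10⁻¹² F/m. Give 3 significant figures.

8.61 × 10⁻³³

atomic unit of electric field: E_au = E_h/(e a₀) = m_e²e⁵/((4πε₀)³ℏ⁴) = 5.20 × 10¹¹ V/m.
4.48 × 10⁻²¹ / 5.20 × 10¹¹ = 8.61 × 10⁻³³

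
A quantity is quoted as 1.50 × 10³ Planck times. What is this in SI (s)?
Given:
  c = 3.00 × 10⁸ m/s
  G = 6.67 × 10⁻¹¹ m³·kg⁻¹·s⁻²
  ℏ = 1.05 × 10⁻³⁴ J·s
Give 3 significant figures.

8.05 × 10⁻⁴¹ s

One Planck time: t_P = √(ℏG/c⁵) = 5.37 × 10⁻⁴⁴ s.
1.50 × 10³ × 5.37 × 10⁻⁴⁴ s = 8.05 × 10⁻⁴¹ s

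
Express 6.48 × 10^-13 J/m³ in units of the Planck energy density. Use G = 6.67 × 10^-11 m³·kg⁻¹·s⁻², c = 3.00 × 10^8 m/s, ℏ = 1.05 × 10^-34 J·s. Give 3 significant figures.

1.38 × 10^-126

Planck energy density: u_P = c⁷/(ℏG²) = 4.68 × 10^113 J/m³.
6.48 × 10^-13 / 4.68 × 10^113 = 1.38 × 10^-126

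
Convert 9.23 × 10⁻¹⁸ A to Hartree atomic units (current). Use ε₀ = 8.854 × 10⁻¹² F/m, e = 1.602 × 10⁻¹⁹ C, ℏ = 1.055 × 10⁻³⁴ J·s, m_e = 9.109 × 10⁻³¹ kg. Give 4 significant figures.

1.396 × 10⁻¹⁵

atomic unit of electric current: I_au = e E_h/ℏ = m_e e⁵/((4πε₀)²ℏ³) = 6.612 × 10⁻³ A.
9.23 × 10⁻¹⁸ / 6.612 × 10⁻³ = 1.396 × 10⁻¹⁵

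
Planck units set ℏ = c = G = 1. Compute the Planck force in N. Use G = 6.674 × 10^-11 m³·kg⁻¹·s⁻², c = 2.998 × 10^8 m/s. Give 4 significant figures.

1.210 × 10^44 N

The unique combination of the constants set to 1 with dimensions of force is F_P = c⁴/G.
  = 8.078 × 10^33 / 6.674 × 10^-11
  = 1.210 × 10^44 N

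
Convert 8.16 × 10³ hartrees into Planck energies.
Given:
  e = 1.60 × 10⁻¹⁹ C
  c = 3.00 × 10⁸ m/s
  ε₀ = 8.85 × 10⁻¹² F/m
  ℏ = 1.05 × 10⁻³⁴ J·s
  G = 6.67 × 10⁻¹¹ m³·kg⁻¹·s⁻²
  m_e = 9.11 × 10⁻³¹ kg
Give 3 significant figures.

hartree: E_h = m_e e⁴/(4πε₀ℏ)² = 4.38 × 10⁻¹⁸ J
Planck energy: E_P = √(ℏc⁵/G) = 1.96 × 10⁹ J
8.16 × 10³ × 4.38 × 10⁻¹⁸ / 1.96 × 10⁹ = 1.83 × 10⁻²³

1.83 × 10⁻²³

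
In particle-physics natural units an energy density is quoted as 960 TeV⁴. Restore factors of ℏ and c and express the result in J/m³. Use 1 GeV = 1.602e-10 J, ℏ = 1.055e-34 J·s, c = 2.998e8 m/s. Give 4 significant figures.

[E]/[L]³ = [E]⁴/(ℏc)³; restore (ℏc)⁻³.
1 GeV⁴ → 1/(ℏc)³ × (1 GeV in J)⁴ = 2.082e37 J/m³.
Convert the energy scale: 960 TeV⁴ = 9.60e14 GeV⁴.
Result: 9.60e14 × 2.082e37 = 1.998e52 J/m³.

1.998e52 J/m³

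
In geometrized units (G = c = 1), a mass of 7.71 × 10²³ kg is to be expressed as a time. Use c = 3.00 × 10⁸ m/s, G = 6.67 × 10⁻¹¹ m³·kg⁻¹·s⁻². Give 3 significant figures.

Mass → time via G/c³.
7.71 × 10²³ kg × (G/c³) = 1.90 × 10⁻¹² s

1.90 × 10⁻¹² s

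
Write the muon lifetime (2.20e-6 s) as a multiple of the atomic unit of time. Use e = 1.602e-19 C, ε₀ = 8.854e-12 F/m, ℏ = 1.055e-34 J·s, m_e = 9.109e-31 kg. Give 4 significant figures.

9.080e10

atomic unit of time: τ_au = (4πε₀)²ℏ³/(m_e e⁴) = 2.423e-17 s.
2.20e-6 / 2.423e-17 = 9.080e10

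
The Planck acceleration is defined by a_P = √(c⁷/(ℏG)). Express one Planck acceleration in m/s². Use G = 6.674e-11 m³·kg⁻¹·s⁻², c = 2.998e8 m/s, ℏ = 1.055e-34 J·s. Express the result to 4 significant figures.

5.560e51 m/s²

a_P = √(c⁷/(ℏG))
  = √(3.092e103)
  = 5.560e51 m/s²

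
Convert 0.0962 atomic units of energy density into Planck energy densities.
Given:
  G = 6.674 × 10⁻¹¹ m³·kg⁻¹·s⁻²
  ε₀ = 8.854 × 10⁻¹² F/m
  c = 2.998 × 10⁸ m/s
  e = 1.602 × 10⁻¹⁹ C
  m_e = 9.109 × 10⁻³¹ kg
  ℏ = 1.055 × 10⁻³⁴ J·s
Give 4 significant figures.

6.083 × 10⁻¹⁰²

atomic unit of energy density: u_au = E_h/a₀³ = m_e⁴e¹⁰/((4πε₀)⁵ℏ⁸) = 2.929 × 10¹³ J/m³
Planck energy density: u_P = c⁷/(ℏG²) = 4.632 × 10¹¹³ J/m³
0.0962 × 2.929 × 10¹³ / 4.632 × 10¹¹³ = 6.083 × 10⁻¹⁰²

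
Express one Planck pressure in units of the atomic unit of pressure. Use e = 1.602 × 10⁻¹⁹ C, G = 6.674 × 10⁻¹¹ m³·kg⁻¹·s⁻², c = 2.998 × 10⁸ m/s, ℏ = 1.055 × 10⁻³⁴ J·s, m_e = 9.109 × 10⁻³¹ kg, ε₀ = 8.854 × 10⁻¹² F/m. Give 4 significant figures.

1.581 × 10¹⁰⁰

Planck pressure: p_P = c⁷/(ℏG²) = 4.632 × 10¹¹³ Pa
atomic unit of pressure: P_au = E_h/a₀³ = m_e⁴e¹⁰/((4πε₀)⁵ℏ⁸) = 2.929 × 10¹³ Pa
ratio = 4.632 × 10¹¹³ / 2.929 × 10¹³ = 1.581 × 10¹⁰⁰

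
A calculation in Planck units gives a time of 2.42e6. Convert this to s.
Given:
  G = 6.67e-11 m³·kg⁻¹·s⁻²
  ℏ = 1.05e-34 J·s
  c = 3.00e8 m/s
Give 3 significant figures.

One Planck time: t_P = √(ℏG/c⁵) = 5.37e-44 s.
2.42e6 × 5.37e-44 s = 1.30e-37 s

1.30e-37 s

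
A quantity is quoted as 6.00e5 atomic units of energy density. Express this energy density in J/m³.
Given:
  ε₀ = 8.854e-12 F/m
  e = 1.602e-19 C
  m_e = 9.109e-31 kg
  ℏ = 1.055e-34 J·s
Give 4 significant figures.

One atomic unit of energy density: u_au = E_h/a₀³ = m_e⁴e¹⁰/((4πε₀)⁵ℏ⁸) = 2.929e13 J/m³.
6.00e5 × 2.929e13 J/m³ = 1.757e19 J/m³

1.757e19 J/m³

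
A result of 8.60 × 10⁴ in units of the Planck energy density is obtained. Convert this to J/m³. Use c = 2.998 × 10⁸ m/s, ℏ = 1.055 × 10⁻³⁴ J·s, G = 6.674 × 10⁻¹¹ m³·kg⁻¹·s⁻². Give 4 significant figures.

3.984 × 10¹¹⁸ J/m³

One Planck energy density: u_P = c⁷/(ℏG²) = 4.632 × 10¹¹³ J/m³.
8.60 × 10⁴ × 4.632 × 10¹¹³ J/m³ = 3.984 × 10¹¹⁸ J/m³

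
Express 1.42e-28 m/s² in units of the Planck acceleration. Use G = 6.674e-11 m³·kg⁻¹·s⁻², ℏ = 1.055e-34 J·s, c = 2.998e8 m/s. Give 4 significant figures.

Planck acceleration: a_P = √(c⁷/(ℏG)) = 5.560e51 m/s².
1.42e-28 / 5.560e51 = 2.554e-80

2.554e-80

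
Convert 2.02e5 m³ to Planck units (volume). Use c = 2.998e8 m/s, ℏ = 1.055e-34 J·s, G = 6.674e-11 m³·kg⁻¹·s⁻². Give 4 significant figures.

4.782e109

Planck volume: V_P = (ℏG/c³)^(3/2) = 4.224e-105 m³.
2.02e5 / 4.224e-105 = 4.782e109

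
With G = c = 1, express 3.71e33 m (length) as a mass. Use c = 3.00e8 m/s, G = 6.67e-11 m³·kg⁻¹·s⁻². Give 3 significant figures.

5.01e60 kg

Length → mass via c²/G.
3.71e33 m × (c²/G) = 5.01e60 kg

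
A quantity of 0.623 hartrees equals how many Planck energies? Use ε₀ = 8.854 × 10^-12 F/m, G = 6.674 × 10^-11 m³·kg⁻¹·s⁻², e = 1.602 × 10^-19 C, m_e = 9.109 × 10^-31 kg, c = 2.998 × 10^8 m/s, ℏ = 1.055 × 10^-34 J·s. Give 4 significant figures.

hartree: E_h = m_e e⁴/(4πε₀ℏ)² = 4.354 × 10^-18 J
Planck energy: E_P = √(ℏc⁵/G) = 1.957 × 10^9 J
0.623 × 4.354 × 10^-18 / 1.957 × 10^9 = 1.386 × 10^-27

1.386 × 10^-27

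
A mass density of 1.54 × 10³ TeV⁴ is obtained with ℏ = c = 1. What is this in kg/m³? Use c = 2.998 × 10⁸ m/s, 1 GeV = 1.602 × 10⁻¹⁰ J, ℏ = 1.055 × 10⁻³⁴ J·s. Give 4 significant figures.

Mass density is [E]/(c²[L]³) = [E]⁴/(ℏ³c⁵).
1 GeV⁴ → 1/(ℏ³c⁵) × (1 GeV in J)⁴ = 2.316 × 10²⁰ kg/m³.
Convert the energy scale: 1.54 × 10³ TeV⁴ = 1.54 × 10¹⁵ GeV⁴.
Result: 1.54 × 10¹⁵ × 2.316 × 10²⁰ = 3.567 × 10³⁵ kg/m³.

3.567 × 10³⁵ kg/m³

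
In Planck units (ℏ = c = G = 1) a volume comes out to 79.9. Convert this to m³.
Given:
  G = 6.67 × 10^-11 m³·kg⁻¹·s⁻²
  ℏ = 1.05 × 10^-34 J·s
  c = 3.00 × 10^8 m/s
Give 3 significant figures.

One Planck volume: V_P = (ℏG/c³)^(3/2) = 4.18 × 10^-105 m³.
79.9 × 4.18 × 10^-105 m³ = 3.34 × 10^-103 m³

3.34 × 10^-103 m³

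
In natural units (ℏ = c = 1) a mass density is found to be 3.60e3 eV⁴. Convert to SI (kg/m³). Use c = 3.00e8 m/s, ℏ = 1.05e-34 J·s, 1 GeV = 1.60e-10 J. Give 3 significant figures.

Mass density is [E]/(c²[L]³) = [E]⁴/(ℏ³c⁵).
1 GeV⁴ → 1/(ℏ³c⁵) × (1 GeV in J)⁴ = 2.33e20 kg/m³.
Convert the energy scale: 3.60e3 eV⁴ = 3.60e-33 GeV⁴.
Result: 3.60e-33 × 2.33e20 = 8.39e-13 kg/m³.

8.39e-13 kg/m³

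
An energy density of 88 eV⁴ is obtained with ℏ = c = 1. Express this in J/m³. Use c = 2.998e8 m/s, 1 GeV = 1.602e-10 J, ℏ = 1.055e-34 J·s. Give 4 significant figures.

[E]/[L]³ = [E]⁴/(ℏc)³; restore (ℏc)⁻³.
1 GeV⁴ → 1/(ℏc)³ × (1 GeV in J)⁴ = 2.082e37 J/m³.
Convert the energy scale: 88 eV⁴ = 8.80e-35 GeV⁴.
Result: 8.80e-35 × 2.082e37 = 1.832e3 J/m³.

1.832e3 J/m³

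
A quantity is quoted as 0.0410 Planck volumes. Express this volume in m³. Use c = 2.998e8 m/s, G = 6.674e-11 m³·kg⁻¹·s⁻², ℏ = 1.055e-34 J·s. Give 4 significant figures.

1.732e-106 m³

One Planck volume: V_P = (ℏG/c³)^(3/2) = 4.224e-105 m³.
0.0410 × 4.224e-105 m³ = 1.732e-106 m³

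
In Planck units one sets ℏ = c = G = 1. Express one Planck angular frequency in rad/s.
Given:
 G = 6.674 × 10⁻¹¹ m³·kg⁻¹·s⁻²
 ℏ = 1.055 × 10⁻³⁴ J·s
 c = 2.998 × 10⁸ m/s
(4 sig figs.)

1.855 × 10⁴³ rad/s

ω_P = √(c⁵/(ℏG))
  = √(3.440 × 10⁸⁶)
  = 1.855 × 10⁴³ rad/s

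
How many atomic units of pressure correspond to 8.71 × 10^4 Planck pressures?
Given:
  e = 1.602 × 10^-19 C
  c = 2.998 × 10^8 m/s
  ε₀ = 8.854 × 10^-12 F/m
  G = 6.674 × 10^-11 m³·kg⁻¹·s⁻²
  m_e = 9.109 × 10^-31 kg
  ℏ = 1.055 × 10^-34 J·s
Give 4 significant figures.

1.377 × 10^105

Planck pressure: p_P = c⁷/(ℏG²) = 4.632 × 10^113 Pa
atomic unit of pressure: P_au = E_h/a₀³ = m_e⁴e¹⁰/((4πε₀)⁵ℏ⁸) = 2.929 × 10^13 Pa
8.71 × 10^4 × 4.632 × 10^113 / 2.929 × 10^13 = 1.377 × 10^105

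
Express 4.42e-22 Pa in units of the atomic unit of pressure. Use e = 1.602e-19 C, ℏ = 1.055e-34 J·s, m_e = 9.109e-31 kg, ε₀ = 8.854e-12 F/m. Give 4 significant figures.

1.509e-35

atomic unit of pressure: P_au = E_h/a₀³ = m_e⁴e¹⁰/((4πε₀)⁵ℏ⁸) = 2.929e13 Pa.
4.42e-22 / 2.929e13 = 1.509e-35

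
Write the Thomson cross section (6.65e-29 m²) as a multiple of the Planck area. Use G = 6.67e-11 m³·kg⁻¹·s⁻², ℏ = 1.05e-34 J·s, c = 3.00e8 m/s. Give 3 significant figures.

Planck area: A_P = ℏG/c³ = 2.59e-70 m².
6.65e-29 / 2.59e-70 = 2.56e41

2.56e41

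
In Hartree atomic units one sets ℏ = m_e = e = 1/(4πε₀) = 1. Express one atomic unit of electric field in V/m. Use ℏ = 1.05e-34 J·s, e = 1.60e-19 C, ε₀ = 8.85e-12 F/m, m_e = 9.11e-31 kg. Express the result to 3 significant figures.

E_au = E_h/(e a₀) = m_e²e⁵/((4πε₀)³ℏ⁴)
E_h = 4.38e-18 J
a₀ = 5.26e-11 m
E_h/(e·a₀) = 5.20e11 V/m

5.20e11 V/m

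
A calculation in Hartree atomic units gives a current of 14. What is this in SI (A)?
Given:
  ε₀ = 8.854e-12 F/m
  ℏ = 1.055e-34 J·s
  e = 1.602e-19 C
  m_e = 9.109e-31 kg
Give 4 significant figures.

0.09257 A

One atomic unit of electric current: I_au = e E_h/ℏ = m_e e⁵/((4πε₀)²ℏ³) = 6.612e-3 A.
14 × 6.612e-3 A = 0.09257 A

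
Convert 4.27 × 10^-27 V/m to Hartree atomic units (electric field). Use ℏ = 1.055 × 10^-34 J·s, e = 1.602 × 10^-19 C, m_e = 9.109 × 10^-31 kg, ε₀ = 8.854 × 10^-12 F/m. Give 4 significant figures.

8.322 × 10^-39

atomic unit of electric field: E_au = E_h/(e a₀) = m_e²e⁵/((4πε₀)³ℏ⁴) = 5.131 × 10^11 V/m.
4.27 × 10^-27 / 5.131 × 10^11 = 8.322 × 10^-39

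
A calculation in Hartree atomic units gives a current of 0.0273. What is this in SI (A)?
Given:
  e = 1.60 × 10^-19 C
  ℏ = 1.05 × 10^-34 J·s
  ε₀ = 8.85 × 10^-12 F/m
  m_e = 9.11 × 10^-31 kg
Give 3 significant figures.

1.82 × 10^-4 A

One atomic unit of electric current: I_au = e E_h/ℏ = m_e e⁵/((4πε₀)²ℏ³) = 6.67 × 10^-3 A.
0.0273 × 6.67 × 10^-3 A = 1.82 × 10^-4 A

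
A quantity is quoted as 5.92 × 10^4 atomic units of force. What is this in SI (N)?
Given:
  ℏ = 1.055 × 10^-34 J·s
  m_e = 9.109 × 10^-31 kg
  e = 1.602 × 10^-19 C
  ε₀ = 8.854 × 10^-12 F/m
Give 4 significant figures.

4.866 × 10^-3 N

One atomic unit of force: F_au = E_h/a₀ = m_e²e⁶/((4πε₀)³ℏ⁴) = 8.220 × 10^-8 N.
5.92 × 10^4 × 8.220 × 10^-8 N = 4.866 × 10^-3 N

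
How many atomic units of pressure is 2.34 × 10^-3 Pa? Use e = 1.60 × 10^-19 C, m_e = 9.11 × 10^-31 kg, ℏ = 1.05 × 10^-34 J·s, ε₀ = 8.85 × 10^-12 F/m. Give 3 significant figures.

atomic unit of pressure: P_au = E_h/a₀³ = m_e⁴e¹⁰/((4πε₀)⁵ℏ⁸) = 3.01 × 10^13 Pa.
2.34 × 10^-3 / 3.01 × 10^13 = 7.77 × 10^-17

7.77 × 10^-17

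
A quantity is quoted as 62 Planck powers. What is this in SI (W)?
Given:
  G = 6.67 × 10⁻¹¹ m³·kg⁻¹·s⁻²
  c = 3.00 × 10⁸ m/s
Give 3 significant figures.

2.26 × 10⁵⁴ W

One Planck power: P_P = c⁵/G = 3.64 × 10⁵² W.
62 × 3.64 × 10⁵² W = 2.26 × 10⁵⁴ W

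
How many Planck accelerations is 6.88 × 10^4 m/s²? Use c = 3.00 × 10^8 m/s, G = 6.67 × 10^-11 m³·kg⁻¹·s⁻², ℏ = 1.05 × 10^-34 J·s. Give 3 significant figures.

Planck acceleration: a_P = √(c⁷/(ℏG)) = 5.59 × 10^51 m/s².
6.88 × 10^4 / 5.59 × 10^51 = 1.23 × 10^-47

1.23 × 10^-47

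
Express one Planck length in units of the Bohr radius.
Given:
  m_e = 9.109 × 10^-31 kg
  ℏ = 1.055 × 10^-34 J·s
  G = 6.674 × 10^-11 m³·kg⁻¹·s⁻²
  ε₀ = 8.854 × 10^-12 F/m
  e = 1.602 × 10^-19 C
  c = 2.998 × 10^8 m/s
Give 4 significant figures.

Planck length: ℓ_P = √(ℏG/c³) = 1.616 × 10^-35 m
Bohr radius: a₀ = 4πε₀ℏ²/(m_e e²) = 5.297 × 10^-11 m
ratio = 1.616 × 10^-35 / 5.297 × 10^-11 = 3.051 × 10^-25

3.051 × 10^-25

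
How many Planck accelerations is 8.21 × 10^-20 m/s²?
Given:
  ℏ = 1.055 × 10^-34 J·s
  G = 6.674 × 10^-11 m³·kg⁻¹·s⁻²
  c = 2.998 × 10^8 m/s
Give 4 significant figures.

1.477 × 10^-71

Planck acceleration: a_P = √(c⁷/(ℏG)) = 5.560 × 10^51 m/s².
8.21 × 10^-20 / 5.560 × 10^51 = 1.477 × 10^-71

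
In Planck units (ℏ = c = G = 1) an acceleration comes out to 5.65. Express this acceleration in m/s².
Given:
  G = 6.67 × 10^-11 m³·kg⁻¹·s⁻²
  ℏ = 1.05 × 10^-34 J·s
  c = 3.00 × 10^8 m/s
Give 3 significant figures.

3.16 × 10^52 m/s²

One Planck acceleration: a_P = √(c⁷/(ℏG)) = 5.59 × 10^51 m/s².
5.65 × 5.59 × 10^51 m/s² = 3.16 × 10^52 m/s²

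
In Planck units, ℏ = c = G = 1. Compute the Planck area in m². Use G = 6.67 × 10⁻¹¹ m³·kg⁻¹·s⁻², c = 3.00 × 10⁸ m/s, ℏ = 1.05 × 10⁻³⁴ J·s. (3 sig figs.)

2.59 × 10⁻⁷⁰ m²

Dimensional analysis gives A_P = ℏG/c³.
  = 7.00 × 10⁻⁴⁵ / 2.70 × 10²⁵
  = 2.59 × 10⁻⁷⁰ m²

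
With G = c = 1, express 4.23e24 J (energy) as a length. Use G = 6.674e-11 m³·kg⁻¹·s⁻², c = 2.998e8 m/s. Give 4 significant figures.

Energy → length via G/c⁴.
4.23e24 J × (G/c⁴) = 3.495e-20 m

3.495e-20 m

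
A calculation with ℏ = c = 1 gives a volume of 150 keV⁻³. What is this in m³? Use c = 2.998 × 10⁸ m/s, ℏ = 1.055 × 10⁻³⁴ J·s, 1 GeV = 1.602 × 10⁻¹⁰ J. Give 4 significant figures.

1.154 × 10⁻²⁷ m³

Volume is [L]³ = [E]⁻³·(ℏc)³.
1 GeV⁻³ → (ℏc)³ × (1 GeV in J)⁻³ = 7.696 × 10⁻⁴⁸ m³.
Convert the energy scale: 150 keV⁻³ = 1.50 × 10²⁰ GeV⁻³.
Result: 1.50 × 10²⁰ × 7.696 × 10⁻⁴⁸ = 1.154 × 10⁻²⁷ m³.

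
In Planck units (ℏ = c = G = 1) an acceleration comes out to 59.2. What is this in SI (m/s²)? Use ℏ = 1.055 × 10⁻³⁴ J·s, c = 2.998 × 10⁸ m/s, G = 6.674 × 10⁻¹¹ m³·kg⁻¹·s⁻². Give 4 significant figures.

One Planck acceleration: a_P = √(c⁷/(ℏG)) = 5.560 × 10⁵¹ m/s².
59.2 × 5.560 × 10⁵¹ m/s² = 3.292 × 10⁵³ m/s²

3.292 × 10⁵³ m/s²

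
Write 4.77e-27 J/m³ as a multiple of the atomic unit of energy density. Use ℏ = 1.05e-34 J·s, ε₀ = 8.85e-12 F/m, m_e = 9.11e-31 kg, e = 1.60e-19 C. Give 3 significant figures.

1.58e-40

atomic unit of energy density: u_au = E_h/a₀³ = m_e⁴e¹⁰/((4πε₀)⁵ℏ⁸) = 3.01e13 J/m³.
4.77e-27 / 3.01e13 = 1.58e-40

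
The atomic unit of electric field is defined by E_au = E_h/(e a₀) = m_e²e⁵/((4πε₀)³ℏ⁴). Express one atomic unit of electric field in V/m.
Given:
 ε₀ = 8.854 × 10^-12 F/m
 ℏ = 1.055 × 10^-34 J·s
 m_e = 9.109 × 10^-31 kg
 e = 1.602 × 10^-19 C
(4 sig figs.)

E_au = E_h/(e a₀) = m_e²e⁵/((4πε₀)³ℏ⁴)
E_h = 4.354 × 10^-18 J
a₀ = 5.297 × 10^-11 m
E_h/(e·a₀) = 5.131 × 10^11 V/m

5.131 × 10^11 V/m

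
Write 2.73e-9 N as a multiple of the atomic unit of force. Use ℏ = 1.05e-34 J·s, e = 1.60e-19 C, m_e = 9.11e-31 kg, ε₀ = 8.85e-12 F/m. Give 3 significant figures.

atomic unit of force: F_au = E_h/a₀ = m_e²e⁶/((4πε₀)³ℏ⁴) = 8.33e-8 N.
2.73e-9 / 8.33e-8 = 0.0328

0.0328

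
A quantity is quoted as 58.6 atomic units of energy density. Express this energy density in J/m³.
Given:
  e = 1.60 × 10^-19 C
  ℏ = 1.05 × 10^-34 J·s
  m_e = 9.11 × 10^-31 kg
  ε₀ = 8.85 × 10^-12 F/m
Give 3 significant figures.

One atomic unit of energy density: u_au = E_h/a₀³ = m_e⁴e¹⁰/((4πε₀)⁵ℏ⁸) = 3.01 × 10^13 J/m³.
58.6 × 3.01 × 10^13 J/m³ = 1.77 × 10^15 J/m³

1.77 × 10^15 J/m³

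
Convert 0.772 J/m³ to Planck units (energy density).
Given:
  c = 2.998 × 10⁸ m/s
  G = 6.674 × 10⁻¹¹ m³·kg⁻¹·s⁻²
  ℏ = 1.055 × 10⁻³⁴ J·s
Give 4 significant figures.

Planck energy density: u_P = c⁷/(ℏG²) = 4.632 × 10¹¹³ J/m³.
0.772 / 4.632 × 10¹¹³ = 1.667 × 10⁻¹¹⁴

1.667 × 10⁻¹¹⁴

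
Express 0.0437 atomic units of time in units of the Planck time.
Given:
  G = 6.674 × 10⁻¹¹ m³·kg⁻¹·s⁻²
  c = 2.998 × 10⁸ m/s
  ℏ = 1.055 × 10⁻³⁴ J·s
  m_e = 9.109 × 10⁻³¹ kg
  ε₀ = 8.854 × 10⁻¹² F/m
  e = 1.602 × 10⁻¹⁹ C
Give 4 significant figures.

atomic unit of time: τ_au = (4πε₀)²ℏ³/(m_e e⁴) = 2.423 × 10⁻¹⁷ s
Planck time: t_P = √(ℏG/c⁵) = 5.392 × 10⁻⁴⁴ s
0.0437 × 2.423 × 10⁻¹⁷ / 5.392 × 10⁻⁴⁴ = 1.964 × 10²⁵

1.964 × 10²⁵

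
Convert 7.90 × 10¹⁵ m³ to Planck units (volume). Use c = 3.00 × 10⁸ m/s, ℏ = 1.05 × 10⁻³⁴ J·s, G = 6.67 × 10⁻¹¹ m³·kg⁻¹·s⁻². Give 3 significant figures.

Planck volume: V_P = (ℏG/c³)^(3/2) = 4.18 × 10⁻¹⁰⁵ m³.
7.90 × 10¹⁵ / 4.18 × 10⁻¹⁰⁵ = 1.89 × 10¹²⁰

1.89 × 10¹²⁰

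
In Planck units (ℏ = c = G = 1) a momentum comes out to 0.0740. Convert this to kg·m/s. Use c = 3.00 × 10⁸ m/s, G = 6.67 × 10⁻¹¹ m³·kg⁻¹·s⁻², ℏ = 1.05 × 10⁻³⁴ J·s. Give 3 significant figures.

One Planck momentum: p_P = √(ℏc³/G) = 6.52 kg·m/s.
0.0740 × 6.52 kg·m/s = 0.482 kg·m/s

0.482 kg·m/s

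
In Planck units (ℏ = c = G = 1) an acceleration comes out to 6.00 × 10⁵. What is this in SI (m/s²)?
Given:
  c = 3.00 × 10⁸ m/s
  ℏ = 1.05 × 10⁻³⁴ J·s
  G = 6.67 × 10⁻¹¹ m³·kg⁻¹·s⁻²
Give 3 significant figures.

3.35 × 10⁵⁷ m/s²

One Planck acceleration: a_P = √(c⁷/(ℏG)) = 5.59 × 10⁵¹ m/s².
6.00 × 10⁵ × 5.59 × 10⁵¹ m/s² = 3.35 × 10⁵⁷ m/s²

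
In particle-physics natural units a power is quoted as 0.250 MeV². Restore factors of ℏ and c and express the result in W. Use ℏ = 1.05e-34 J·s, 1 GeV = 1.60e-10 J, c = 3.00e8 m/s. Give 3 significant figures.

Power is [E]/[T] = [E]²/ℏ.
1 GeV² → 1/ℏ × (1 GeV in J)² = 2.44e14 W.
Convert the energy scale: 0.250 MeV² = 2.50e-7 GeV².
Result: 2.50e-7 × 2.44e14 = 6.10e7 W.

6.10e7 W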